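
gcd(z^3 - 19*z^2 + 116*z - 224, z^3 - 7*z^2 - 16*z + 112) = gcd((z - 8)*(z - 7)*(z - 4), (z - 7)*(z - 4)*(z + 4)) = z^2 - 11*z + 28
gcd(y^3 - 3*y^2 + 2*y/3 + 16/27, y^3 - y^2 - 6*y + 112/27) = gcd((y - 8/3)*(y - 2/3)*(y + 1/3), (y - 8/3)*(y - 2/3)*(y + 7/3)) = y^2 - 10*y/3 + 16/9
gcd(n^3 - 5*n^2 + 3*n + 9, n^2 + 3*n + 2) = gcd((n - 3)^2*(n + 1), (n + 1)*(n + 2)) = n + 1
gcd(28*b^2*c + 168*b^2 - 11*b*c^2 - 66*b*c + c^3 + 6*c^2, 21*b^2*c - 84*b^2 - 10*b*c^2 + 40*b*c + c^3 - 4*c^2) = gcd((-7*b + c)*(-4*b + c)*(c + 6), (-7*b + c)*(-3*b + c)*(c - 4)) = 7*b - c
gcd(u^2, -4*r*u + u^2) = u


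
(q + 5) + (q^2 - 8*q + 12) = q^2 - 7*q + 17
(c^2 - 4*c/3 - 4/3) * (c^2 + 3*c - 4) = c^4 + 5*c^3/3 - 28*c^2/3 + 4*c/3 + 16/3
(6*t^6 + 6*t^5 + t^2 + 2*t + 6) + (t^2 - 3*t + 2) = 6*t^6 + 6*t^5 + 2*t^2 - t + 8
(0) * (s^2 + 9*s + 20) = 0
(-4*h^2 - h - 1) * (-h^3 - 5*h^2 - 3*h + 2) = 4*h^5 + 21*h^4 + 18*h^3 + h - 2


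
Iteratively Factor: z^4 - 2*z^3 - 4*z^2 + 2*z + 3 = (z - 1)*(z^3 - z^2 - 5*z - 3) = (z - 1)*(z + 1)*(z^2 - 2*z - 3) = (z - 1)*(z + 1)^2*(z - 3)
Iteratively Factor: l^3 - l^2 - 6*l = (l + 2)*(l^2 - 3*l) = l*(l + 2)*(l - 3)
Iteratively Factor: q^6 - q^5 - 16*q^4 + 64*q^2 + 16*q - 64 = (q - 4)*(q^5 + 3*q^4 - 4*q^3 - 16*q^2 + 16) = (q - 4)*(q + 2)*(q^4 + q^3 - 6*q^2 - 4*q + 8) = (q - 4)*(q - 1)*(q + 2)*(q^3 + 2*q^2 - 4*q - 8) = (q - 4)*(q - 1)*(q + 2)^2*(q^2 - 4) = (q - 4)*(q - 1)*(q + 2)^3*(q - 2)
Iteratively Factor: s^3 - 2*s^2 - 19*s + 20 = (s - 5)*(s^2 + 3*s - 4) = (s - 5)*(s - 1)*(s + 4)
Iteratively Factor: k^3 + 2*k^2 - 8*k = (k - 2)*(k^2 + 4*k) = (k - 2)*(k + 4)*(k)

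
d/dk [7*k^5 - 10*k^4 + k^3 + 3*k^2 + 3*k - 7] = 35*k^4 - 40*k^3 + 3*k^2 + 6*k + 3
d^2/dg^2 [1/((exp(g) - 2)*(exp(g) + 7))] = (4*exp(3*g) + 15*exp(2*g) + 81*exp(g) + 70)*exp(g)/(exp(6*g) + 15*exp(5*g) + 33*exp(4*g) - 295*exp(3*g) - 462*exp(2*g) + 2940*exp(g) - 2744)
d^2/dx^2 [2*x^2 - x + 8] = 4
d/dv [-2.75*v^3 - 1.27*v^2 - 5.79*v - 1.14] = -8.25*v^2 - 2.54*v - 5.79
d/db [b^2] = 2*b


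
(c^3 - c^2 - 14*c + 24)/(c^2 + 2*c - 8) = c - 3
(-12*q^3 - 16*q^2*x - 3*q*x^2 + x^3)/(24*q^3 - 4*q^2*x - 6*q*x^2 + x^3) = (q + x)/(-2*q + x)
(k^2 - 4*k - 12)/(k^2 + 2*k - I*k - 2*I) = (k - 6)/(k - I)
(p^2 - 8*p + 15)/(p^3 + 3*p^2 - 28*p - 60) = (p - 3)/(p^2 + 8*p + 12)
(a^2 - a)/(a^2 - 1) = a/(a + 1)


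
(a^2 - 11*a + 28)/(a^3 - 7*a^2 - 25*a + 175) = (a - 4)/(a^2 - 25)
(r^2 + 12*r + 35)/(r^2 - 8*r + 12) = (r^2 + 12*r + 35)/(r^2 - 8*r + 12)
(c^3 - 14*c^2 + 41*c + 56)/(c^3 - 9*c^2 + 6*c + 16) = (c - 7)/(c - 2)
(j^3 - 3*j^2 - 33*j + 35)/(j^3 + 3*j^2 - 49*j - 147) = (j^2 + 4*j - 5)/(j^2 + 10*j + 21)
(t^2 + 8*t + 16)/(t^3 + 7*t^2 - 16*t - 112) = (t + 4)/(t^2 + 3*t - 28)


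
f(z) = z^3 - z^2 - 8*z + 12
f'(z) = 3*z^2 - 2*z - 8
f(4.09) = 30.97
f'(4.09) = 34.00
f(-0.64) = 16.45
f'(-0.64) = -5.49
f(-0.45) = 15.31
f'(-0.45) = -6.49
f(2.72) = 2.97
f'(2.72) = 8.76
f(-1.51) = 18.36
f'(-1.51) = 1.86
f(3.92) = 25.51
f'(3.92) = 30.26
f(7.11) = 263.99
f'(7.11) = 129.44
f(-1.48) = 18.41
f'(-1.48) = 1.53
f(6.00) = 144.00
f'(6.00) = 88.00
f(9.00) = 588.00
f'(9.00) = 217.00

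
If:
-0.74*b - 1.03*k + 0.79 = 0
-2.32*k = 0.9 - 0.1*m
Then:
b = 1.60752562907735 - 0.059995340167754*m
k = 0.0431034482758621*m - 0.387931034482759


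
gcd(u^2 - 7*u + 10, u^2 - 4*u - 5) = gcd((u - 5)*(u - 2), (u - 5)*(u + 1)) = u - 5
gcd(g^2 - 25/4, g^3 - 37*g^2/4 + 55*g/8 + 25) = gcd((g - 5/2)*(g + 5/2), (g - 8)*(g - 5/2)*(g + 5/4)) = g - 5/2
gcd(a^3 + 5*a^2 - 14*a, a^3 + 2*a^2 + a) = a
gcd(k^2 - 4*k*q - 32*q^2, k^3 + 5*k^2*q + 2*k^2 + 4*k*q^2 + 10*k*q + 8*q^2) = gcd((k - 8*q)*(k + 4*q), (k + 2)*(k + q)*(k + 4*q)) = k + 4*q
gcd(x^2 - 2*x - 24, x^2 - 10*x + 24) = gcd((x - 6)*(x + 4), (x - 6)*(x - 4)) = x - 6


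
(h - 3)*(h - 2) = h^2 - 5*h + 6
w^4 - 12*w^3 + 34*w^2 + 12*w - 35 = (w - 7)*(w - 5)*(w - 1)*(w + 1)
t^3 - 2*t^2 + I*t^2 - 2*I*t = t*(t - 2)*(t + I)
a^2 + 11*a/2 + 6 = (a + 3/2)*(a + 4)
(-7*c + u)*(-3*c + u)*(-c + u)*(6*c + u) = -126*c^4 + 165*c^3*u - 35*c^2*u^2 - 5*c*u^3 + u^4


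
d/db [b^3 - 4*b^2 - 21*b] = 3*b^2 - 8*b - 21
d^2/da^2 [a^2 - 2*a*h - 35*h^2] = 2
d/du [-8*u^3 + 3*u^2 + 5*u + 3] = -24*u^2 + 6*u + 5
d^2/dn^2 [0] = 0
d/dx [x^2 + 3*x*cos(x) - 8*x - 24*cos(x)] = -3*x*sin(x) + 2*x + 24*sin(x) + 3*cos(x) - 8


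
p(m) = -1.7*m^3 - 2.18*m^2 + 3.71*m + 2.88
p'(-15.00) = -1078.39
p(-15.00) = 5194.23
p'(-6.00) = -153.73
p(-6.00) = 269.34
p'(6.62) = -248.66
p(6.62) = -561.30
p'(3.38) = -69.29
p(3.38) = -75.13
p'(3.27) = -65.08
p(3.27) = -67.74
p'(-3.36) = -39.22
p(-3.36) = 30.29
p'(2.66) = -43.97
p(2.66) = -34.67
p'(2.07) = -27.17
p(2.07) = -13.86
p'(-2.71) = -21.93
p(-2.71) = 10.65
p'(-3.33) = -38.32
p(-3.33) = 29.13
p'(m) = -5.1*m^2 - 4.36*m + 3.71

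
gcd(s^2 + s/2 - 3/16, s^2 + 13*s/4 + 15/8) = s + 3/4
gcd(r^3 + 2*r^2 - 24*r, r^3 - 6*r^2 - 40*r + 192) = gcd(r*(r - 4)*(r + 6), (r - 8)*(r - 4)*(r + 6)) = r^2 + 2*r - 24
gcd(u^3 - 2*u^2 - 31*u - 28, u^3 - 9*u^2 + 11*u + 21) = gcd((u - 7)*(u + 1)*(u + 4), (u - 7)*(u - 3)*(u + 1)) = u^2 - 6*u - 7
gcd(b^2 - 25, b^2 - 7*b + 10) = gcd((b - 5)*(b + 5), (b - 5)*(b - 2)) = b - 5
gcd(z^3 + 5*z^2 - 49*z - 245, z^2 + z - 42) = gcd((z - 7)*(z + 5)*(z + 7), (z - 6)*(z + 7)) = z + 7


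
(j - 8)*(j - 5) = j^2 - 13*j + 40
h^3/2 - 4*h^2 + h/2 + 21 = (h/2 + 1)*(h - 7)*(h - 3)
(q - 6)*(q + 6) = q^2 - 36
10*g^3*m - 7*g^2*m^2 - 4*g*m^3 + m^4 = m*(-5*g + m)*(-g + m)*(2*g + m)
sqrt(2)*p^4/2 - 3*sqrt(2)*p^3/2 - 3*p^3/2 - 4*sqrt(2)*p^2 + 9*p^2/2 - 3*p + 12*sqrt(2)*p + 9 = (p - 3)*(p - 3*sqrt(2))*(p + sqrt(2)/2)*(sqrt(2)*p/2 + 1)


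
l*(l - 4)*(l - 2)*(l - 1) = l^4 - 7*l^3 + 14*l^2 - 8*l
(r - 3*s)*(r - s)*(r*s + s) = r^3*s - 4*r^2*s^2 + r^2*s + 3*r*s^3 - 4*r*s^2 + 3*s^3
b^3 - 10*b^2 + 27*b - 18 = (b - 6)*(b - 3)*(b - 1)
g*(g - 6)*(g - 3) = g^3 - 9*g^2 + 18*g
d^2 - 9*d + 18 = (d - 6)*(d - 3)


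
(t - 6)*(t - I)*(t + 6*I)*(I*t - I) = I*t^4 - 5*t^3 - 7*I*t^3 + 35*t^2 + 12*I*t^2 - 30*t - 42*I*t + 36*I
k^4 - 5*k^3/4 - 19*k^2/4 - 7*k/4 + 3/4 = (k - 3)*(k - 1/4)*(k + 1)^2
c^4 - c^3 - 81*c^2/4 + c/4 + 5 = (c - 5)*(c - 1/2)*(c + 1/2)*(c + 4)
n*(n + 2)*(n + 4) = n^3 + 6*n^2 + 8*n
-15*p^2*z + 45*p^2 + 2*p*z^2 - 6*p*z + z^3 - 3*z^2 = (-3*p + z)*(5*p + z)*(z - 3)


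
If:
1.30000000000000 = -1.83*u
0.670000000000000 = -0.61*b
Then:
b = -1.10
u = -0.71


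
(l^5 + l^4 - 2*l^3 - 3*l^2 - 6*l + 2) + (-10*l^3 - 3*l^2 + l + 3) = l^5 + l^4 - 12*l^3 - 6*l^2 - 5*l + 5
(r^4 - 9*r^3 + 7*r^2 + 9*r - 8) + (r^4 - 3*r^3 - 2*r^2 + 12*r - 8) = 2*r^4 - 12*r^3 + 5*r^2 + 21*r - 16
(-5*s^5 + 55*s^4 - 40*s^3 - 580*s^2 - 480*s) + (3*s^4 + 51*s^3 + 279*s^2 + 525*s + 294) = -5*s^5 + 58*s^4 + 11*s^3 - 301*s^2 + 45*s + 294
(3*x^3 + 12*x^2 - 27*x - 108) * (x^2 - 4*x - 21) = 3*x^5 - 138*x^3 - 252*x^2 + 999*x + 2268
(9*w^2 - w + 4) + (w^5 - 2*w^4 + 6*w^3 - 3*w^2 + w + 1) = w^5 - 2*w^4 + 6*w^3 + 6*w^2 + 5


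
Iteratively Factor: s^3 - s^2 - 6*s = (s + 2)*(s^2 - 3*s) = s*(s + 2)*(s - 3)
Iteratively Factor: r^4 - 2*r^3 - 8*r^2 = (r)*(r^3 - 2*r^2 - 8*r) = r*(r - 4)*(r^2 + 2*r) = r*(r - 4)*(r + 2)*(r)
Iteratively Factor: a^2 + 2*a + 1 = (a + 1)*(a + 1)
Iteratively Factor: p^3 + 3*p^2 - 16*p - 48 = (p + 3)*(p^2 - 16) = (p + 3)*(p + 4)*(p - 4)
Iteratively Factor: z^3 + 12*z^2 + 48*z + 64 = (z + 4)*(z^2 + 8*z + 16) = (z + 4)^2*(z + 4)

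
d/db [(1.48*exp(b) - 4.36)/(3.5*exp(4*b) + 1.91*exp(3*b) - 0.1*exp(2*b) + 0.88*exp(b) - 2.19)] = (-15.54*exp(4*b) + 55.3864*exp(3*b) + 25.1308*exp(2*b) - 0.872*exp(b) + 0.5956)*exp(b)/(12.25*exp(8*b) + 13.37*exp(7*b) + 2.9481*exp(6*b) + 5.778*exp(5*b) - 11.9584*exp(4*b) - 8.5418*exp(3*b) + 1.2124*exp(2*b) - 3.8544*exp(b) + 4.7961)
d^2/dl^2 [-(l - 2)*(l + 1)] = -2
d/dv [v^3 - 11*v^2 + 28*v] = 3*v^2 - 22*v + 28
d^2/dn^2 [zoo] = 0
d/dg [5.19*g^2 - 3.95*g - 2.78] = 10.38*g - 3.95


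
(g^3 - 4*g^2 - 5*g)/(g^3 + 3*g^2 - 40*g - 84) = g*(g^2 - 4*g - 5)/(g^3 + 3*g^2 - 40*g - 84)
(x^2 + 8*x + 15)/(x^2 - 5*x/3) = 3*(x^2 + 8*x + 15)/(x*(3*x - 5))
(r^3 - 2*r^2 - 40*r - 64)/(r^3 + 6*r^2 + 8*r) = (r - 8)/r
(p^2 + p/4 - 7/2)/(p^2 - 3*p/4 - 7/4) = (p + 2)/(p + 1)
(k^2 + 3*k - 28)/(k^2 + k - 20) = (k + 7)/(k + 5)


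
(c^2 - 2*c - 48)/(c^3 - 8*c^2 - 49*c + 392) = (c + 6)/(c^2 - 49)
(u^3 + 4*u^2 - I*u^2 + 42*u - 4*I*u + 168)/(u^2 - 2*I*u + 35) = (u^2 + u*(4 + 6*I) + 24*I)/(u + 5*I)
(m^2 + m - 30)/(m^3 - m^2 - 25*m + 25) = (m + 6)/(m^2 + 4*m - 5)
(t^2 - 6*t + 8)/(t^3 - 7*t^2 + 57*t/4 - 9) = 4*(t - 2)/(4*t^2 - 12*t + 9)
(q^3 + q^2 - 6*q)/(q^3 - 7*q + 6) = q/(q - 1)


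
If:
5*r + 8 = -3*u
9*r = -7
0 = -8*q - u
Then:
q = 37/216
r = -7/9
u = -37/27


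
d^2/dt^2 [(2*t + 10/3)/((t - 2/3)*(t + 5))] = 4*(27*t^3 + 135*t^2 + 855*t + 1385)/(27*t^6 + 351*t^5 + 1251*t^4 - 143*t^3 - 4170*t^2 + 3900*t - 1000)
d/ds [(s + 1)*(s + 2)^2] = (s + 2)*(3*s + 4)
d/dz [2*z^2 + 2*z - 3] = 4*z + 2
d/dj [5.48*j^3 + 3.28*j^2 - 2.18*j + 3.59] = 16.44*j^2 + 6.56*j - 2.18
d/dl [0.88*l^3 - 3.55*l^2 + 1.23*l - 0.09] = 2.64*l^2 - 7.1*l + 1.23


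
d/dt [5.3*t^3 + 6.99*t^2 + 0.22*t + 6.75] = 15.9*t^2 + 13.98*t + 0.22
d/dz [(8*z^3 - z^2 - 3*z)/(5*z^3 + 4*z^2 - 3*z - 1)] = (37*z^4 - 18*z^3 - 9*z^2 + 2*z + 3)/(25*z^6 + 40*z^5 - 14*z^4 - 34*z^3 + z^2 + 6*z + 1)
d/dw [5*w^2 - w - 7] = 10*w - 1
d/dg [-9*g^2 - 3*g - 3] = -18*g - 3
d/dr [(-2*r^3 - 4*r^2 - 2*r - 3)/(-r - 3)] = (4*r^3 + 22*r^2 + 24*r + 3)/(r^2 + 6*r + 9)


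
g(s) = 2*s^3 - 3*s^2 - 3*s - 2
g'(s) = 6*s^2 - 6*s - 3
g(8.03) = 816.03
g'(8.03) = 335.71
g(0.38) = -3.46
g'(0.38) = -4.41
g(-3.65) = -128.27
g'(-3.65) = 98.84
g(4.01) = 66.69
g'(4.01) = 69.42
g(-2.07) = -26.38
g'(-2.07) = 35.13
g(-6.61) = -690.86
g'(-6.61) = 298.81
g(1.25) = -6.53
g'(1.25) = -1.12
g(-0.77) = -2.38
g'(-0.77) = 5.18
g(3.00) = 16.00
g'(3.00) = 33.00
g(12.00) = 2986.00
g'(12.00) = 789.00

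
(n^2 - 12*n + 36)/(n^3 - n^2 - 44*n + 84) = (n - 6)/(n^2 + 5*n - 14)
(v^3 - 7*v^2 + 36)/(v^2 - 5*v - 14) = (v^2 - 9*v + 18)/(v - 7)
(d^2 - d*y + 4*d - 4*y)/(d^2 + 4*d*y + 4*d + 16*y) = (d - y)/(d + 4*y)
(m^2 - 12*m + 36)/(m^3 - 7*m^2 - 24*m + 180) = 1/(m + 5)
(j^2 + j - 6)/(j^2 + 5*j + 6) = (j - 2)/(j + 2)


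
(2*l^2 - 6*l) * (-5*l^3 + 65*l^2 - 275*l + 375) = -10*l^5 + 160*l^4 - 940*l^3 + 2400*l^2 - 2250*l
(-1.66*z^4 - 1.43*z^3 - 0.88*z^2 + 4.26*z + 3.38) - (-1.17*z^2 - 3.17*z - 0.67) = -1.66*z^4 - 1.43*z^3 + 0.29*z^2 + 7.43*z + 4.05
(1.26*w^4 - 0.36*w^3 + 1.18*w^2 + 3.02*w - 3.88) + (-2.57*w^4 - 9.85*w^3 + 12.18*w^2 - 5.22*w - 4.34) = -1.31*w^4 - 10.21*w^3 + 13.36*w^2 - 2.2*w - 8.22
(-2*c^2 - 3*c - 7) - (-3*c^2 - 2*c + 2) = c^2 - c - 9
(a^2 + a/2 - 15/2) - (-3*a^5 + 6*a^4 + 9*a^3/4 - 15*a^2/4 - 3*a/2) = 3*a^5 - 6*a^4 - 9*a^3/4 + 19*a^2/4 + 2*a - 15/2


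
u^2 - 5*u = u*(u - 5)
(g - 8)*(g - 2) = g^2 - 10*g + 16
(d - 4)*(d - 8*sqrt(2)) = d^2 - 8*sqrt(2)*d - 4*d + 32*sqrt(2)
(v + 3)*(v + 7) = v^2 + 10*v + 21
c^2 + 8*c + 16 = (c + 4)^2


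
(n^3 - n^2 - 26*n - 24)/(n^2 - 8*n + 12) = (n^2 + 5*n + 4)/(n - 2)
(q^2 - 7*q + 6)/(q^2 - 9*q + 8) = (q - 6)/(q - 8)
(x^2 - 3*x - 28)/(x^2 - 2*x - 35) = (x + 4)/(x + 5)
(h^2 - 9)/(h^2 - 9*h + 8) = (h^2 - 9)/(h^2 - 9*h + 8)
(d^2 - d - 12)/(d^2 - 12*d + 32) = (d + 3)/(d - 8)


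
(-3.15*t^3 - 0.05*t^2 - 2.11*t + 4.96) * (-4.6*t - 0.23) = 14.49*t^4 + 0.9545*t^3 + 9.7175*t^2 - 22.3307*t - 1.1408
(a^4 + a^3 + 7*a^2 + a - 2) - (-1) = a^4 + a^3 + 7*a^2 + a - 1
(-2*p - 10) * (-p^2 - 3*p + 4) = 2*p^3 + 16*p^2 + 22*p - 40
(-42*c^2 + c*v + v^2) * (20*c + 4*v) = -840*c^3 - 148*c^2*v + 24*c*v^2 + 4*v^3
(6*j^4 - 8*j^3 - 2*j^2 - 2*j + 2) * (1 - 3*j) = -18*j^5 + 30*j^4 - 2*j^3 + 4*j^2 - 8*j + 2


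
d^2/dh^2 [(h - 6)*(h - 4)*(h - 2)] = 6*h - 24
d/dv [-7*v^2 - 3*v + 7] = -14*v - 3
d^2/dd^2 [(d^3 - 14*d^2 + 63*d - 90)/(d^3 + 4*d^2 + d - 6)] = 12*(-3*d^6 + 31*d^5 + 49*d^4 - 407*d^3 - 558*d^2 + 324*d - 396)/(d^9 + 12*d^8 + 51*d^7 + 70*d^6 - 93*d^5 - 312*d^4 - 35*d^3 + 414*d^2 + 108*d - 216)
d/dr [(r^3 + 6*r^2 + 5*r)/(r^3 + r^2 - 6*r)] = (-5*r^2 - 22*r - 41)/(r^4 + 2*r^3 - 11*r^2 - 12*r + 36)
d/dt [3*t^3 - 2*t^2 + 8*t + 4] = 9*t^2 - 4*t + 8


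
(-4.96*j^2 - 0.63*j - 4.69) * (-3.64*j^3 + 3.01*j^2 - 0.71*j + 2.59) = 18.0544*j^5 - 12.6364*j^4 + 18.6969*j^3 - 26.516*j^2 + 1.6982*j - 12.1471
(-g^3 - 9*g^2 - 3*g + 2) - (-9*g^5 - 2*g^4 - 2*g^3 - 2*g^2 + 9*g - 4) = 9*g^5 + 2*g^4 + g^3 - 7*g^2 - 12*g + 6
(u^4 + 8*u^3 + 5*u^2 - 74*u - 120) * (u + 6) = u^5 + 14*u^4 + 53*u^3 - 44*u^2 - 564*u - 720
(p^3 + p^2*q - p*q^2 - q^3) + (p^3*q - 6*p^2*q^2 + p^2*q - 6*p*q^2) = p^3*q + p^3 - 6*p^2*q^2 + 2*p^2*q - 7*p*q^2 - q^3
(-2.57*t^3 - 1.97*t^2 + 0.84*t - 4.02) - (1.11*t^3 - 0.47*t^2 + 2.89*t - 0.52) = -3.68*t^3 - 1.5*t^2 - 2.05*t - 3.5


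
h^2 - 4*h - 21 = (h - 7)*(h + 3)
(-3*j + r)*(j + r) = -3*j^2 - 2*j*r + r^2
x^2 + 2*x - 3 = (x - 1)*(x + 3)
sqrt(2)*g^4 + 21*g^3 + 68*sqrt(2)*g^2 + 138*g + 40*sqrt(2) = (g + sqrt(2))*(g + 4*sqrt(2))*(g + 5*sqrt(2))*(sqrt(2)*g + 1)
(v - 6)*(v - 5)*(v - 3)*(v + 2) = v^4 - 12*v^3 + 35*v^2 + 36*v - 180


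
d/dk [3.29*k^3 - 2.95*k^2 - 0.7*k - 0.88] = 9.87*k^2 - 5.9*k - 0.7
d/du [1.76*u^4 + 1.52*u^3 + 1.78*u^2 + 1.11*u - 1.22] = 7.04*u^3 + 4.56*u^2 + 3.56*u + 1.11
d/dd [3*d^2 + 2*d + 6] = 6*d + 2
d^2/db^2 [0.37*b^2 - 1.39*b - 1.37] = 0.740000000000000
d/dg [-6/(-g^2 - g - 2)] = 6*(-2*g - 1)/(g^2 + g + 2)^2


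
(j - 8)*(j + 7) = j^2 - j - 56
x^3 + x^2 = x^2*(x + 1)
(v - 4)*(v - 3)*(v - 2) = v^3 - 9*v^2 + 26*v - 24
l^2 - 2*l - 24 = (l - 6)*(l + 4)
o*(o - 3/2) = o^2 - 3*o/2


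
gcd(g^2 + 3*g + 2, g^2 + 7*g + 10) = g + 2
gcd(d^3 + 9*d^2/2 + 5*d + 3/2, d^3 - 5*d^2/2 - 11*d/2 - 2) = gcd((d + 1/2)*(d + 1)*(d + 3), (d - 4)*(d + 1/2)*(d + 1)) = d^2 + 3*d/2 + 1/2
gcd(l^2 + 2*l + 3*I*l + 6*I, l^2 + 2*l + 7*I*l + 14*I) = l + 2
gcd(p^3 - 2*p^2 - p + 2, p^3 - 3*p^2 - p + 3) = p^2 - 1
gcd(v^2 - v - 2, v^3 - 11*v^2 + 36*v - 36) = v - 2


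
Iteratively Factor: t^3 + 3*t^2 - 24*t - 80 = (t + 4)*(t^2 - t - 20) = (t - 5)*(t + 4)*(t + 4)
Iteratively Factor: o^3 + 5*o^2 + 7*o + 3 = (o + 1)*(o^2 + 4*o + 3) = (o + 1)^2*(o + 3)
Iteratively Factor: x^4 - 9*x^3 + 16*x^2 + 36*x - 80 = (x + 2)*(x^3 - 11*x^2 + 38*x - 40) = (x - 2)*(x + 2)*(x^2 - 9*x + 20) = (x - 4)*(x - 2)*(x + 2)*(x - 5)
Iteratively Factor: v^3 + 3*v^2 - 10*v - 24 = (v + 2)*(v^2 + v - 12) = (v - 3)*(v + 2)*(v + 4)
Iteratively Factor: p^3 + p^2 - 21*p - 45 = (p + 3)*(p^2 - 2*p - 15) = (p + 3)^2*(p - 5)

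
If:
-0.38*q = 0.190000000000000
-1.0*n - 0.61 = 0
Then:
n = -0.61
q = -0.50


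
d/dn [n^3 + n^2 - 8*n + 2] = 3*n^2 + 2*n - 8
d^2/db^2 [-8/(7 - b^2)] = 16*(3*b^2 + 7)/(b^2 - 7)^3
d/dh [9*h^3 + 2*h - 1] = 27*h^2 + 2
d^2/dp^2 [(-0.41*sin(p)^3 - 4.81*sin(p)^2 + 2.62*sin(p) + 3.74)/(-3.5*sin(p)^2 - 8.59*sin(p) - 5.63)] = (-5.02249999999999*sin(p)^7 - 36.9799500000001*sin(p)^6 + 39.5370660000003*sin(p)^5 - 89.418128*sin(p)^4 - 1096.32135*sin(p)^3 - 1479.981834*sin(p)^2 - 384.748506*sin(p) + 153.797898)/(42.875*sin(p)^6 + 315.6825*sin(p)^5 + 981.67755*sin(p)^4 + 1649.435479*sin(p)^3 + 1579.098459*sin(p)^2 + 816.829113*sin(p) + 178.453547)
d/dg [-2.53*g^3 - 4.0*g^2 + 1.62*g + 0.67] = -7.59*g^2 - 8.0*g + 1.62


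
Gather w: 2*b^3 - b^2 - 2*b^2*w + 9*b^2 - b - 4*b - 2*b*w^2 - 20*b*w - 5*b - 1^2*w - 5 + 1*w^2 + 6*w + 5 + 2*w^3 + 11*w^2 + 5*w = 2*b^3 + 8*b^2 - 10*b + 2*w^3 + w^2*(12 - 2*b) + w*(-2*b^2 - 20*b + 10)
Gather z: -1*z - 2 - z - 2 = -2*z - 4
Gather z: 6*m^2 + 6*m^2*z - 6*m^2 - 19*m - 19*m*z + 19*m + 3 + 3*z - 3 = z*(6*m^2 - 19*m + 3)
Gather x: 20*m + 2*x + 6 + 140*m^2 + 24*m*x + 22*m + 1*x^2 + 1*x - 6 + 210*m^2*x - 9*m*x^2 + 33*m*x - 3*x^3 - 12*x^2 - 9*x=140*m^2 + 42*m - 3*x^3 + x^2*(-9*m - 11) + x*(210*m^2 + 57*m - 6)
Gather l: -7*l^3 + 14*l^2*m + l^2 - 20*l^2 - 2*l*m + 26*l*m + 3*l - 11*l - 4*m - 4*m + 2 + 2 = -7*l^3 + l^2*(14*m - 19) + l*(24*m - 8) - 8*m + 4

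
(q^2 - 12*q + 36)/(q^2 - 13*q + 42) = (q - 6)/(q - 7)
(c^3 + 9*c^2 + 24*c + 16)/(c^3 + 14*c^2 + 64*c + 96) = (c + 1)/(c + 6)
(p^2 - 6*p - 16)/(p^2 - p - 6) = (p - 8)/(p - 3)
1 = 1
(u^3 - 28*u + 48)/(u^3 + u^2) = (u^3 - 28*u + 48)/(u^2*(u + 1))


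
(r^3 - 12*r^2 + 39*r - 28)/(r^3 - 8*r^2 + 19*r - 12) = (r - 7)/(r - 3)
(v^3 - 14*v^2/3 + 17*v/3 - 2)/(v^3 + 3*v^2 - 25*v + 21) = (v - 2/3)/(v + 7)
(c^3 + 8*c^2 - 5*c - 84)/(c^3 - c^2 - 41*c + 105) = (c + 4)/(c - 5)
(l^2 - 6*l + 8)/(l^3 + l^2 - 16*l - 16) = (l - 2)/(l^2 + 5*l + 4)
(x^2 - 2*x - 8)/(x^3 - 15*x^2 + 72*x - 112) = (x + 2)/(x^2 - 11*x + 28)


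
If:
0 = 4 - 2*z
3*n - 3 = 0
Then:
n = 1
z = 2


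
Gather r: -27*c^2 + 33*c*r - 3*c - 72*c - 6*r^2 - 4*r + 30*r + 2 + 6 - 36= -27*c^2 - 75*c - 6*r^2 + r*(33*c + 26) - 28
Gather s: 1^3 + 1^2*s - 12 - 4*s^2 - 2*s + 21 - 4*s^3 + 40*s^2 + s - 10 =-4*s^3 + 36*s^2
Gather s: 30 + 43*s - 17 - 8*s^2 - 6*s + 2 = -8*s^2 + 37*s + 15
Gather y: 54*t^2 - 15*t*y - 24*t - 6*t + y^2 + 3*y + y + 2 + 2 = 54*t^2 - 30*t + y^2 + y*(4 - 15*t) + 4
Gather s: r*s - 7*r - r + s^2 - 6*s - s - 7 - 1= -8*r + s^2 + s*(r - 7) - 8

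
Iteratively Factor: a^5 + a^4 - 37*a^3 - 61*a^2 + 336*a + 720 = (a + 3)*(a^4 - 2*a^3 - 31*a^2 + 32*a + 240) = (a + 3)^2*(a^3 - 5*a^2 - 16*a + 80) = (a - 4)*(a + 3)^2*(a^2 - a - 20) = (a - 5)*(a - 4)*(a + 3)^2*(a + 4)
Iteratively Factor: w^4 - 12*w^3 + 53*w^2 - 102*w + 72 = (w - 2)*(w^3 - 10*w^2 + 33*w - 36) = (w - 4)*(w - 2)*(w^2 - 6*w + 9) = (w - 4)*(w - 3)*(w - 2)*(w - 3)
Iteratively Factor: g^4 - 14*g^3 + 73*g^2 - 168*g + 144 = (g - 3)*(g^3 - 11*g^2 + 40*g - 48) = (g - 3)^2*(g^2 - 8*g + 16) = (g - 4)*(g - 3)^2*(g - 4)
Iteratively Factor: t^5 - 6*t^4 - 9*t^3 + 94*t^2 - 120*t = (t)*(t^4 - 6*t^3 - 9*t^2 + 94*t - 120) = t*(t + 4)*(t^3 - 10*t^2 + 31*t - 30) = t*(t - 5)*(t + 4)*(t^2 - 5*t + 6) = t*(t - 5)*(t - 3)*(t + 4)*(t - 2)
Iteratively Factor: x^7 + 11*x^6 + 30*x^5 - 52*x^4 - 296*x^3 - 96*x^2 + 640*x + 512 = (x - 2)*(x^6 + 13*x^5 + 56*x^4 + 60*x^3 - 176*x^2 - 448*x - 256) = (x - 2)^2*(x^5 + 15*x^4 + 86*x^3 + 232*x^2 + 288*x + 128) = (x - 2)^2*(x + 4)*(x^4 + 11*x^3 + 42*x^2 + 64*x + 32) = (x - 2)^2*(x + 4)^2*(x^3 + 7*x^2 + 14*x + 8) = (x - 2)^2*(x + 1)*(x + 4)^2*(x^2 + 6*x + 8) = (x - 2)^2*(x + 1)*(x + 4)^3*(x + 2)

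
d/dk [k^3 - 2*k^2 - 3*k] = 3*k^2 - 4*k - 3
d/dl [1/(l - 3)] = -1/(l - 3)^2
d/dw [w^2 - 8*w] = 2*w - 8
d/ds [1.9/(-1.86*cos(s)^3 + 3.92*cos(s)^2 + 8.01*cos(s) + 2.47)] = (-10.602*cos(s)^2 + 14.896*cos(s) + 15.219)*sin(s)/(-1.86*cos(s)^3 + 3.92*cos(s)^2 + 8.01*cos(s) + 2.47)^2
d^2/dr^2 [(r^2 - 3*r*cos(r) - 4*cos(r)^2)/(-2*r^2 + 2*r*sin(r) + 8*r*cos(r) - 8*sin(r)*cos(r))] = (sqrt(2)*r^2*sin(r + pi/4) + 2*sqrt(2)*r*cos(r + pi/4) - sqrt(2)*r*cos(2*r + pi/4)/2 - 3*r/2 - 2*sin(r) + sqrt(2)*sin(2*r + pi/4) - 4*cos(r) + 3)/(2*(r - sin(r))^3)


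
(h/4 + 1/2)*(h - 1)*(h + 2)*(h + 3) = h^4/4 + 3*h^3/2 + 9*h^2/4 - h - 3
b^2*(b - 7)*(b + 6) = b^4 - b^3 - 42*b^2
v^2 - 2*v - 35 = (v - 7)*(v + 5)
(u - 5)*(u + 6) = u^2 + u - 30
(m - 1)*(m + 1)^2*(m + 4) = m^4 + 5*m^3 + 3*m^2 - 5*m - 4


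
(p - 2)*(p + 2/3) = p^2 - 4*p/3 - 4/3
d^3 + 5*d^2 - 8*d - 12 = (d - 2)*(d + 1)*(d + 6)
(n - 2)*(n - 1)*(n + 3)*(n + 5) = n^4 + 5*n^3 - 7*n^2 - 29*n + 30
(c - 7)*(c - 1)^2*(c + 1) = c^4 - 8*c^3 + 6*c^2 + 8*c - 7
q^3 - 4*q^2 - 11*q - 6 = (q - 6)*(q + 1)^2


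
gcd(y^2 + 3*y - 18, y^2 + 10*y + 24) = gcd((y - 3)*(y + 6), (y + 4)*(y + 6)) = y + 6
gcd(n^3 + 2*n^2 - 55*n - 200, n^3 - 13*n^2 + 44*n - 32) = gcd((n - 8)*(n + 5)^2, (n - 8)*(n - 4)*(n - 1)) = n - 8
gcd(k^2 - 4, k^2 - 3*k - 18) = 1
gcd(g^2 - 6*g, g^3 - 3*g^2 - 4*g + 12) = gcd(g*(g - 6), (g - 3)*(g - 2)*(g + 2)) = 1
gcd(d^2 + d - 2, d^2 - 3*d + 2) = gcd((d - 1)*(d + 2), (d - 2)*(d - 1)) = d - 1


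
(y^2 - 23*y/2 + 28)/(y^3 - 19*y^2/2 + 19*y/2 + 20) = (2*y - 7)/(2*y^2 - 3*y - 5)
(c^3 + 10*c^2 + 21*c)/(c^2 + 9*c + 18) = c*(c + 7)/(c + 6)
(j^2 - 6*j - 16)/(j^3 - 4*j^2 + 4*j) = (j^2 - 6*j - 16)/(j*(j^2 - 4*j + 4))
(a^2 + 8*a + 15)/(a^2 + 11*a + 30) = (a + 3)/(a + 6)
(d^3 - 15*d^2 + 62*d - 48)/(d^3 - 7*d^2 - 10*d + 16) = (d - 6)/(d + 2)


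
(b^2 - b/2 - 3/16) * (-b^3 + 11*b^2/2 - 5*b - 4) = -b^5 + 6*b^4 - 121*b^3/16 - 81*b^2/32 + 47*b/16 + 3/4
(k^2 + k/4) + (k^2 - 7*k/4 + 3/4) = 2*k^2 - 3*k/2 + 3/4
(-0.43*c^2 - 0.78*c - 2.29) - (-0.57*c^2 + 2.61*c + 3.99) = 0.14*c^2 - 3.39*c - 6.28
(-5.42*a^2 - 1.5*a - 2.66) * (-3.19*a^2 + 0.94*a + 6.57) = 17.2898*a^4 - 0.309799999999999*a^3 - 28.534*a^2 - 12.3554*a - 17.4762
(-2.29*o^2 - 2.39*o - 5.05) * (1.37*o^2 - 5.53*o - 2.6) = -3.1373*o^4 + 9.3894*o^3 + 12.2522*o^2 + 34.1405*o + 13.13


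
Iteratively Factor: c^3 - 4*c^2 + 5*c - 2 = (c - 1)*(c^2 - 3*c + 2) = (c - 1)^2*(c - 2)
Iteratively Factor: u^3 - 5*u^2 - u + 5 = (u - 1)*(u^2 - 4*u - 5) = (u - 5)*(u - 1)*(u + 1)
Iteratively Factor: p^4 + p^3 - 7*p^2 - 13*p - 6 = (p + 1)*(p^3 - 7*p - 6) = (p + 1)*(p + 2)*(p^2 - 2*p - 3) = (p + 1)^2*(p + 2)*(p - 3)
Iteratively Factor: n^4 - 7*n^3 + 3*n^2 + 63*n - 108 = (n + 3)*(n^3 - 10*n^2 + 33*n - 36) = (n - 3)*(n + 3)*(n^2 - 7*n + 12) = (n - 4)*(n - 3)*(n + 3)*(n - 3)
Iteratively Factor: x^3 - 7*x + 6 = (x - 1)*(x^2 + x - 6) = (x - 2)*(x - 1)*(x + 3)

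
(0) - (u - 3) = 3 - u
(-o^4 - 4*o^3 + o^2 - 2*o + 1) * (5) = -5*o^4 - 20*o^3 + 5*o^2 - 10*o + 5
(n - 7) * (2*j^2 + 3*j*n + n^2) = 2*j^2*n - 14*j^2 + 3*j*n^2 - 21*j*n + n^3 - 7*n^2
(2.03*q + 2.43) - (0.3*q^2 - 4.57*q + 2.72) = -0.3*q^2 + 6.6*q - 0.29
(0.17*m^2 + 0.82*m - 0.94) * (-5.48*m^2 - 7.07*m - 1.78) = -0.9316*m^4 - 5.6955*m^3 - 0.948799999999999*m^2 + 5.1862*m + 1.6732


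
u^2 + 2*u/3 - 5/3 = (u - 1)*(u + 5/3)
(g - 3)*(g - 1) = g^2 - 4*g + 3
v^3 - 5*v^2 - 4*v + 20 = (v - 5)*(v - 2)*(v + 2)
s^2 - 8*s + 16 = (s - 4)^2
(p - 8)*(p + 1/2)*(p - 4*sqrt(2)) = p^3 - 15*p^2/2 - 4*sqrt(2)*p^2 - 4*p + 30*sqrt(2)*p + 16*sqrt(2)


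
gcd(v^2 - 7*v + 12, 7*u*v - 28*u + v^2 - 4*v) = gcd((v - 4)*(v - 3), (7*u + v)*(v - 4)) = v - 4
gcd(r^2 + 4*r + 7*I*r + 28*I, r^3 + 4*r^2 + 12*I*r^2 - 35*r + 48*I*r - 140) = r^2 + r*(4 + 7*I) + 28*I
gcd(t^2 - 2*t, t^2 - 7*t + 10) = t - 2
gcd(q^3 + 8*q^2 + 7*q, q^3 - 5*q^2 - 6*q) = q^2 + q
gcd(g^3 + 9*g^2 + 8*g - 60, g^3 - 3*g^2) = 1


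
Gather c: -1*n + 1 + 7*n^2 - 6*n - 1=7*n^2 - 7*n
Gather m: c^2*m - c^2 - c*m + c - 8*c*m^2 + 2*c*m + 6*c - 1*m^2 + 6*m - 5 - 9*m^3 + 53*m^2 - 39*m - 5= -c^2 + 7*c - 9*m^3 + m^2*(52 - 8*c) + m*(c^2 + c - 33) - 10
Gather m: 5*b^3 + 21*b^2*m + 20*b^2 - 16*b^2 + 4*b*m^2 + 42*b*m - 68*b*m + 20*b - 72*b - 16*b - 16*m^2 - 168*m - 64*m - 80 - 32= 5*b^3 + 4*b^2 - 68*b + m^2*(4*b - 16) + m*(21*b^2 - 26*b - 232) - 112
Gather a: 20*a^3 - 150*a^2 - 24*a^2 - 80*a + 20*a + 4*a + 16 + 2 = 20*a^3 - 174*a^2 - 56*a + 18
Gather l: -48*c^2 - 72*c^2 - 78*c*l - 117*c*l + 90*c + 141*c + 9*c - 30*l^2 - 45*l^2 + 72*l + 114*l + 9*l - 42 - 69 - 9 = -120*c^2 + 240*c - 75*l^2 + l*(195 - 195*c) - 120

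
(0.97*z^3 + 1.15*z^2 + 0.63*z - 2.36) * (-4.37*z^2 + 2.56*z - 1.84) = -4.2389*z^5 - 2.5423*z^4 - 1.5939*z^3 + 9.81*z^2 - 7.2008*z + 4.3424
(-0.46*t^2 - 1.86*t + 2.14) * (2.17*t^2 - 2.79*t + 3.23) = -0.9982*t^4 - 2.7528*t^3 + 8.3474*t^2 - 11.9784*t + 6.9122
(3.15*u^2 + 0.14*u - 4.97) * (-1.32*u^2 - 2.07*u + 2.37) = -4.158*u^4 - 6.7053*u^3 + 13.7361*u^2 + 10.6197*u - 11.7789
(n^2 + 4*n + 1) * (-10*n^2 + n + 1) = -10*n^4 - 39*n^3 - 5*n^2 + 5*n + 1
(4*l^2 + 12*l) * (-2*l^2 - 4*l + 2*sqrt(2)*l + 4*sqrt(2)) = -8*l^4 - 40*l^3 + 8*sqrt(2)*l^3 - 48*l^2 + 40*sqrt(2)*l^2 + 48*sqrt(2)*l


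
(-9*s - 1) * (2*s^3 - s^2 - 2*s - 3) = -18*s^4 + 7*s^3 + 19*s^2 + 29*s + 3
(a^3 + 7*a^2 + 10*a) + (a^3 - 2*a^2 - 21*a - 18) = 2*a^3 + 5*a^2 - 11*a - 18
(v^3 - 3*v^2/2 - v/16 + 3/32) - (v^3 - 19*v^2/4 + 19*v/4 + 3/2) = 13*v^2/4 - 77*v/16 - 45/32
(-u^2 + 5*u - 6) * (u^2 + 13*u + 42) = -u^4 - 8*u^3 + 17*u^2 + 132*u - 252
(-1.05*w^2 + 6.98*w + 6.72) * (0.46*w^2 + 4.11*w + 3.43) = -0.483*w^4 - 1.1047*w^3 + 28.1775*w^2 + 51.5606*w + 23.0496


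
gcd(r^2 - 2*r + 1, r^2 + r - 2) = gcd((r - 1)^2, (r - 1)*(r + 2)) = r - 1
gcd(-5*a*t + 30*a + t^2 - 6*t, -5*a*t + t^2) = -5*a + t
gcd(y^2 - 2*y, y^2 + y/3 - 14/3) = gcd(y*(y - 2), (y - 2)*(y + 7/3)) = y - 2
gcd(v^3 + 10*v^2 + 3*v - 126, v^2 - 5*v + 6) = v - 3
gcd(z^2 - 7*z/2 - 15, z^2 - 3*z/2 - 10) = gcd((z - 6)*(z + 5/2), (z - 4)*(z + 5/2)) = z + 5/2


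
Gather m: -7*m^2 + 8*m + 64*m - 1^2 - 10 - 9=-7*m^2 + 72*m - 20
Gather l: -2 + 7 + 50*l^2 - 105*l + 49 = 50*l^2 - 105*l + 54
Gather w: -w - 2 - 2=-w - 4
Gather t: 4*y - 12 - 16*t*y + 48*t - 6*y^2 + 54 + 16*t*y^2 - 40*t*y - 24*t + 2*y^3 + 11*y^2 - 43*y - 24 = t*(16*y^2 - 56*y + 24) + 2*y^3 + 5*y^2 - 39*y + 18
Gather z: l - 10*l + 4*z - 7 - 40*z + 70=-9*l - 36*z + 63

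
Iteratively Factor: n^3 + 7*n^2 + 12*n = (n)*(n^2 + 7*n + 12) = n*(n + 3)*(n + 4)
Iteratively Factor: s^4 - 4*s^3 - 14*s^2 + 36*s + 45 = (s + 1)*(s^3 - 5*s^2 - 9*s + 45) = (s + 1)*(s + 3)*(s^2 - 8*s + 15) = (s - 5)*(s + 1)*(s + 3)*(s - 3)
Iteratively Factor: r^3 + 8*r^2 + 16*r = (r + 4)*(r^2 + 4*r) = r*(r + 4)*(r + 4)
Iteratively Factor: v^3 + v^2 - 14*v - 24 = (v - 4)*(v^2 + 5*v + 6) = (v - 4)*(v + 3)*(v + 2)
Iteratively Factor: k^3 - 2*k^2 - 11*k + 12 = (k - 1)*(k^2 - k - 12) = (k - 1)*(k + 3)*(k - 4)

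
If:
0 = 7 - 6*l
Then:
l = 7/6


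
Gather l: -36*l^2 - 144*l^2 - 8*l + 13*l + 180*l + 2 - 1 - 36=-180*l^2 + 185*l - 35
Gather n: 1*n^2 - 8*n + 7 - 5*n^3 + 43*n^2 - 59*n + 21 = -5*n^3 + 44*n^2 - 67*n + 28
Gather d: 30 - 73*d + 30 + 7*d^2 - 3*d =7*d^2 - 76*d + 60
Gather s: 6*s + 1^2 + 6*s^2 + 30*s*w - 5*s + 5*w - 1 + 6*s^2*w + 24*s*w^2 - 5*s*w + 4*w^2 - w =s^2*(6*w + 6) + s*(24*w^2 + 25*w + 1) + 4*w^2 + 4*w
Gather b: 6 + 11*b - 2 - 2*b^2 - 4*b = -2*b^2 + 7*b + 4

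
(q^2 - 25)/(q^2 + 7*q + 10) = (q - 5)/(q + 2)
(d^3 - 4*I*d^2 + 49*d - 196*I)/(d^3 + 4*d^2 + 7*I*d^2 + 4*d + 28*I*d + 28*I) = (d^2 - 11*I*d - 28)/(d^2 + 4*d + 4)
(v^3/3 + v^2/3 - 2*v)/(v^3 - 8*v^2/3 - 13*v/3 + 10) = v*(v^2 + v - 6)/(3*v^3 - 8*v^2 - 13*v + 30)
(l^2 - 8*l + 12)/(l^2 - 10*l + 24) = (l - 2)/(l - 4)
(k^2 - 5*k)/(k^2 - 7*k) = (k - 5)/(k - 7)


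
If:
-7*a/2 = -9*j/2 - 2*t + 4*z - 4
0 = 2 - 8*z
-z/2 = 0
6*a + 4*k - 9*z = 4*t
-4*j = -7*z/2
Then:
No Solution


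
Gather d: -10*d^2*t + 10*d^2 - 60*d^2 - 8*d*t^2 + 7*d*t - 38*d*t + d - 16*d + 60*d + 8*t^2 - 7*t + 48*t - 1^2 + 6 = d^2*(-10*t - 50) + d*(-8*t^2 - 31*t + 45) + 8*t^2 + 41*t + 5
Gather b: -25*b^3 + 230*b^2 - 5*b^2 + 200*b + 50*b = -25*b^3 + 225*b^2 + 250*b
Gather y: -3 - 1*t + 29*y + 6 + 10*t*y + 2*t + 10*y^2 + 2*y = t + 10*y^2 + y*(10*t + 31) + 3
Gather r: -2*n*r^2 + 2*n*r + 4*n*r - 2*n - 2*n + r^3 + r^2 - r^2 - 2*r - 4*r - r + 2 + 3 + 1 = -2*n*r^2 - 4*n + r^3 + r*(6*n - 7) + 6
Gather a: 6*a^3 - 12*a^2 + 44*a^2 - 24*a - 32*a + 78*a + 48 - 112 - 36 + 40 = 6*a^3 + 32*a^2 + 22*a - 60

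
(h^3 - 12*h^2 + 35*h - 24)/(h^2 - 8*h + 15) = (h^2 - 9*h + 8)/(h - 5)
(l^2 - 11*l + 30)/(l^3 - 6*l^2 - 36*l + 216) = (l - 5)/(l^2 - 36)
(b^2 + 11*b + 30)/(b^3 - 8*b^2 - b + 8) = (b^2 + 11*b + 30)/(b^3 - 8*b^2 - b + 8)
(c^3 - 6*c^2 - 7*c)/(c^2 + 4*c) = (c^2 - 6*c - 7)/(c + 4)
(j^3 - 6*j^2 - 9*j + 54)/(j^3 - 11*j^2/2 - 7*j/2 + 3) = 2*(j^2 - 9)/(2*j^2 + j - 1)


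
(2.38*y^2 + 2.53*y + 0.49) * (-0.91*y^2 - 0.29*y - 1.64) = -2.1658*y^4 - 2.9925*y^3 - 5.0828*y^2 - 4.2913*y - 0.8036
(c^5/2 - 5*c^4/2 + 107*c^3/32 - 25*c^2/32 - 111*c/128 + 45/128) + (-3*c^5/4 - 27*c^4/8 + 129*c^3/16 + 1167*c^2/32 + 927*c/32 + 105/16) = -c^5/4 - 47*c^4/8 + 365*c^3/32 + 571*c^2/16 + 3597*c/128 + 885/128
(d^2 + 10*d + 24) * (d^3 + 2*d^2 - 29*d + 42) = d^5 + 12*d^4 + 15*d^3 - 200*d^2 - 276*d + 1008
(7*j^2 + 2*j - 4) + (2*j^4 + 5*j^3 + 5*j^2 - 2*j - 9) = 2*j^4 + 5*j^3 + 12*j^2 - 13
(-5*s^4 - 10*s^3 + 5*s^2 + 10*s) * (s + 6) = -5*s^5 - 40*s^4 - 55*s^3 + 40*s^2 + 60*s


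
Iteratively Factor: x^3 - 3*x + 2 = (x - 1)*(x^2 + x - 2) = (x - 1)*(x + 2)*(x - 1)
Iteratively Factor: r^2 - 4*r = (r)*(r - 4)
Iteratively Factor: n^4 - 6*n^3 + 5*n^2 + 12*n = (n + 1)*(n^3 - 7*n^2 + 12*n) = (n - 4)*(n + 1)*(n^2 - 3*n) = n*(n - 4)*(n + 1)*(n - 3)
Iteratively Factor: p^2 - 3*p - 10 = (p - 5)*(p + 2)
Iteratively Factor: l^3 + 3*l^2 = (l + 3)*(l^2) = l*(l + 3)*(l)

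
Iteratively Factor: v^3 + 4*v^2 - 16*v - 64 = (v - 4)*(v^2 + 8*v + 16) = (v - 4)*(v + 4)*(v + 4)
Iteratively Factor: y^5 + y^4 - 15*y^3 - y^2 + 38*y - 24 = (y + 2)*(y^4 - y^3 - 13*y^2 + 25*y - 12) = (y - 3)*(y + 2)*(y^3 + 2*y^2 - 7*y + 4) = (y - 3)*(y - 1)*(y + 2)*(y^2 + 3*y - 4) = (y - 3)*(y - 1)^2*(y + 2)*(y + 4)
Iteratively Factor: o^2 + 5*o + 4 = (o + 4)*(o + 1)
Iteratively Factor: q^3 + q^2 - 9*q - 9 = (q + 1)*(q^2 - 9) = (q + 1)*(q + 3)*(q - 3)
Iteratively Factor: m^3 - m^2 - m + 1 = (m - 1)*(m^2 - 1) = (m - 1)^2*(m + 1)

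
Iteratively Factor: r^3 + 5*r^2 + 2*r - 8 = (r + 2)*(r^2 + 3*r - 4) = (r + 2)*(r + 4)*(r - 1)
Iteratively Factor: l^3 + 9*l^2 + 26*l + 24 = (l + 2)*(l^2 + 7*l + 12) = (l + 2)*(l + 3)*(l + 4)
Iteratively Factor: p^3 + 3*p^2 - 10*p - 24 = (p + 4)*(p^2 - p - 6) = (p + 2)*(p + 4)*(p - 3)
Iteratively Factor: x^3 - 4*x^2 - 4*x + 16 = (x - 4)*(x^2 - 4) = (x - 4)*(x - 2)*(x + 2)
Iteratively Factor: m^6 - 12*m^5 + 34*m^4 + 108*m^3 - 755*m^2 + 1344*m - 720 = (m - 3)*(m^5 - 9*m^4 + 7*m^3 + 129*m^2 - 368*m + 240) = (m - 3)^2*(m^4 - 6*m^3 - 11*m^2 + 96*m - 80) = (m - 3)^2*(m + 4)*(m^3 - 10*m^2 + 29*m - 20) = (m - 4)*(m - 3)^2*(m + 4)*(m^2 - 6*m + 5) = (m - 5)*(m - 4)*(m - 3)^2*(m + 4)*(m - 1)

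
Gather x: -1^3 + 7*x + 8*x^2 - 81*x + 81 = 8*x^2 - 74*x + 80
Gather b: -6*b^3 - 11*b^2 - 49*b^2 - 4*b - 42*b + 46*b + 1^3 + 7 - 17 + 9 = -6*b^3 - 60*b^2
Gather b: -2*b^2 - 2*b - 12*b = -2*b^2 - 14*b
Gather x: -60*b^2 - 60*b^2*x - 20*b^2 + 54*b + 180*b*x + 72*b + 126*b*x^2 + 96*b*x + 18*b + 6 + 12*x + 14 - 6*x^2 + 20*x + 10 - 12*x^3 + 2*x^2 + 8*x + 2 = -80*b^2 + 144*b - 12*x^3 + x^2*(126*b - 4) + x*(-60*b^2 + 276*b + 40) + 32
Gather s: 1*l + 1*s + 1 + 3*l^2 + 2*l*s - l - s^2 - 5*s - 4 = 3*l^2 - s^2 + s*(2*l - 4) - 3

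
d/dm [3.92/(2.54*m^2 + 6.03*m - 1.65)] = (-19.9136*m - 23.6376)/(2.54*m^2 + 6.03*m - 1.65)^2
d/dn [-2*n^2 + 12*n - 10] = 12 - 4*n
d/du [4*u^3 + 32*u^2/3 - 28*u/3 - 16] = 12*u^2 + 64*u/3 - 28/3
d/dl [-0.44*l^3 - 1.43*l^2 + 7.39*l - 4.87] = -1.32*l^2 - 2.86*l + 7.39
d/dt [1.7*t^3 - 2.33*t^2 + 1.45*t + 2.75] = 5.1*t^2 - 4.66*t + 1.45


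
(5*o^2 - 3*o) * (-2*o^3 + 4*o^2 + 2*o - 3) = -10*o^5 + 26*o^4 - 2*o^3 - 21*o^2 + 9*o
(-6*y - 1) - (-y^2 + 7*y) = y^2 - 13*y - 1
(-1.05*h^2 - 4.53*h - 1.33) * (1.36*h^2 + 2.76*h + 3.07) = -1.428*h^4 - 9.0588*h^3 - 17.5351*h^2 - 17.5779*h - 4.0831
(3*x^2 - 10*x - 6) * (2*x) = 6*x^3 - 20*x^2 - 12*x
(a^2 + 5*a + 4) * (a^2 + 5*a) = a^4 + 10*a^3 + 29*a^2 + 20*a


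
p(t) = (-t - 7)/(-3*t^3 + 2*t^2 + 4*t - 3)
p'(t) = (-t - 7)*(9*t^2 - 4*t - 4)/(-3*t^3 + 2*t^2 + 4*t - 3)^2 - 1/(-3*t^3 + 2*t^2 + 4*t - 3)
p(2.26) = 0.50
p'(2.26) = -0.85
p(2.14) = 0.62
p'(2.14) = -1.15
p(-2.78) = -0.06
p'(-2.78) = -0.09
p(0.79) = 109.85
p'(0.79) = 2404.28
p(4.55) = 0.05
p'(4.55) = -0.03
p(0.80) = 139.29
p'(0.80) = 3599.49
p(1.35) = 6.25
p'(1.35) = -32.00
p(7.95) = 0.01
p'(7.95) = -0.00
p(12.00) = 0.00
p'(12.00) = 0.00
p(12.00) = 0.00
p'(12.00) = 0.00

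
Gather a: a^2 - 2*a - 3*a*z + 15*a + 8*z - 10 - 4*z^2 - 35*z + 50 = a^2 + a*(13 - 3*z) - 4*z^2 - 27*z + 40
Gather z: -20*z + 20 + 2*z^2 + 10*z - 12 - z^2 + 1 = z^2 - 10*z + 9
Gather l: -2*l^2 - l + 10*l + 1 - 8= -2*l^2 + 9*l - 7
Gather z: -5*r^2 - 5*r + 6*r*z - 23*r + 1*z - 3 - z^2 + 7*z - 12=-5*r^2 - 28*r - z^2 + z*(6*r + 8) - 15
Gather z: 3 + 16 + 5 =24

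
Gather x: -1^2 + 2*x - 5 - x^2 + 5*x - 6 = -x^2 + 7*x - 12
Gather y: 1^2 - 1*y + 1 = 2 - y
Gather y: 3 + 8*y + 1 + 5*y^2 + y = 5*y^2 + 9*y + 4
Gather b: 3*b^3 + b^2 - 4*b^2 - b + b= 3*b^3 - 3*b^2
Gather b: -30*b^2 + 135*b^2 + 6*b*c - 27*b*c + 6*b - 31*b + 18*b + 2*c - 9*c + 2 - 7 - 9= 105*b^2 + b*(-21*c - 7) - 7*c - 14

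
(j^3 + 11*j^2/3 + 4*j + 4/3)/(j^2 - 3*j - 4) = (3*j^2 + 8*j + 4)/(3*(j - 4))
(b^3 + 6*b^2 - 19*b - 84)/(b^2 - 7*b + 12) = (b^2 + 10*b + 21)/(b - 3)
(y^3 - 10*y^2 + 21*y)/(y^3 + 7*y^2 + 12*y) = (y^2 - 10*y + 21)/(y^2 + 7*y + 12)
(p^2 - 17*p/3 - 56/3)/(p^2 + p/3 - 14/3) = (p - 8)/(p - 2)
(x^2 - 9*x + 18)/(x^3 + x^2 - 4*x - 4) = (x^2 - 9*x + 18)/(x^3 + x^2 - 4*x - 4)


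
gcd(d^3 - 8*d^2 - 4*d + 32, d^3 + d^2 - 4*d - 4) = d^2 - 4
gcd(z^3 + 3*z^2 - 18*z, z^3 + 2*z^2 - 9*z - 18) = z - 3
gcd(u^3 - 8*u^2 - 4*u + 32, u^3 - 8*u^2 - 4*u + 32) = u^3 - 8*u^2 - 4*u + 32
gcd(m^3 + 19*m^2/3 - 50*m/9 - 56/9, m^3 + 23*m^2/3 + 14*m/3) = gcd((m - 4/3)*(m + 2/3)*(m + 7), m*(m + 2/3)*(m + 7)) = m^2 + 23*m/3 + 14/3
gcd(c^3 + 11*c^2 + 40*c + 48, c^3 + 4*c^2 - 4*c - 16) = c + 4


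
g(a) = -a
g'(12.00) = -1.00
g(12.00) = -12.00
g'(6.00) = -1.00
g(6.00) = -6.00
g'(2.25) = -1.00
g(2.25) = -2.25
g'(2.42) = -1.00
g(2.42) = -2.42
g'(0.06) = -1.00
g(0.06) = -0.06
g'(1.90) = -1.00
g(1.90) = -1.90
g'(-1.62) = -1.00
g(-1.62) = 1.62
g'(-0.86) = -1.00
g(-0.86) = 0.86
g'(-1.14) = -1.00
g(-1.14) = 1.14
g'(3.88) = -1.00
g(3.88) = -3.88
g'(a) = -1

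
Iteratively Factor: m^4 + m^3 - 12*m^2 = (m + 4)*(m^3 - 3*m^2) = m*(m + 4)*(m^2 - 3*m) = m*(m - 3)*(m + 4)*(m)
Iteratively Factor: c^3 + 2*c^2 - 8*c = (c + 4)*(c^2 - 2*c) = c*(c + 4)*(c - 2)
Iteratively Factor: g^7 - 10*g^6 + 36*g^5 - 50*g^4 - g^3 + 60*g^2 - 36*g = (g + 1)*(g^6 - 11*g^5 + 47*g^4 - 97*g^3 + 96*g^2 - 36*g) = g*(g + 1)*(g^5 - 11*g^4 + 47*g^3 - 97*g^2 + 96*g - 36) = g*(g - 2)*(g + 1)*(g^4 - 9*g^3 + 29*g^2 - 39*g + 18) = g*(g - 2)^2*(g + 1)*(g^3 - 7*g^2 + 15*g - 9) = g*(g - 3)*(g - 2)^2*(g + 1)*(g^2 - 4*g + 3) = g*(g - 3)^2*(g - 2)^2*(g + 1)*(g - 1)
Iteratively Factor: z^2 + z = (z + 1)*(z)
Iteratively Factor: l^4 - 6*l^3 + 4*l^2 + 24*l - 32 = (l + 2)*(l^3 - 8*l^2 + 20*l - 16) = (l - 2)*(l + 2)*(l^2 - 6*l + 8) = (l - 2)^2*(l + 2)*(l - 4)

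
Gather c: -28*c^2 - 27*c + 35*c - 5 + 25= -28*c^2 + 8*c + 20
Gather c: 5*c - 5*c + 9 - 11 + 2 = 0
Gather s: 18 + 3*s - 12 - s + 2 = 2*s + 8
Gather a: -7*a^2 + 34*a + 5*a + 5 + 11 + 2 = -7*a^2 + 39*a + 18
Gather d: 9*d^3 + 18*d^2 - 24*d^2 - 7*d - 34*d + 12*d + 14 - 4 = 9*d^3 - 6*d^2 - 29*d + 10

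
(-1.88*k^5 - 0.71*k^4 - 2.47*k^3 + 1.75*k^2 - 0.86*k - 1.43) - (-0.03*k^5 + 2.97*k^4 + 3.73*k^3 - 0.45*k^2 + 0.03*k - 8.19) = -1.85*k^5 - 3.68*k^4 - 6.2*k^3 + 2.2*k^2 - 0.89*k + 6.76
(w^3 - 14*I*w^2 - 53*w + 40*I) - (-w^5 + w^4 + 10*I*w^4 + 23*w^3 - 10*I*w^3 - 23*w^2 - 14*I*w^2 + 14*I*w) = w^5 - w^4 - 10*I*w^4 - 22*w^3 + 10*I*w^3 + 23*w^2 - 53*w - 14*I*w + 40*I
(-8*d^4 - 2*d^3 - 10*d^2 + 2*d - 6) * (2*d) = -16*d^5 - 4*d^4 - 20*d^3 + 4*d^2 - 12*d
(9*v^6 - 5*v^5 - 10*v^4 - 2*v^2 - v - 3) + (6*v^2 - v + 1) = 9*v^6 - 5*v^5 - 10*v^4 + 4*v^2 - 2*v - 2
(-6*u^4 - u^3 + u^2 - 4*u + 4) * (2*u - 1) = -12*u^5 + 4*u^4 + 3*u^3 - 9*u^2 + 12*u - 4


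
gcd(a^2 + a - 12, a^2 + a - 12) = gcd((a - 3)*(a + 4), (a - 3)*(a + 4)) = a^2 + a - 12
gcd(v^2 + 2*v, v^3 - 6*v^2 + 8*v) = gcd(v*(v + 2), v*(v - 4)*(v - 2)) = v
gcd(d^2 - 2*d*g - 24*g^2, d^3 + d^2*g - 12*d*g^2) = d + 4*g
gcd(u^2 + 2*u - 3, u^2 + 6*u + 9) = u + 3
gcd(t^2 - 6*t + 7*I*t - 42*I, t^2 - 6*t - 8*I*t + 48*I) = t - 6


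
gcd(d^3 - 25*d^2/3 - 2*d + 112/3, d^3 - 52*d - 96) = d^2 - 6*d - 16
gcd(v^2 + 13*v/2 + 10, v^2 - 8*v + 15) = 1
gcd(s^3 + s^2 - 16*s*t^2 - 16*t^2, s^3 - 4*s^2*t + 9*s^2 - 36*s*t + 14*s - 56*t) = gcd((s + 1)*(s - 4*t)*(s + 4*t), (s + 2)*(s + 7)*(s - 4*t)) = s - 4*t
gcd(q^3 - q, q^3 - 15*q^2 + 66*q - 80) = 1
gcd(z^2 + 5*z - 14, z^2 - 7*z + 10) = z - 2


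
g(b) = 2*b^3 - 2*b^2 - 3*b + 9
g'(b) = 6*b^2 - 4*b - 3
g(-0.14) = 9.38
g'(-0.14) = -2.32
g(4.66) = 153.98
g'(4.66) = 108.65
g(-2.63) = -33.33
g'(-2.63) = 49.02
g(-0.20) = 9.50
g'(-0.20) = -1.96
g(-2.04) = -10.18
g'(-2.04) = 30.13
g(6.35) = 421.40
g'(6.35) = 213.54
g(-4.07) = -146.76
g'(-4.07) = 112.67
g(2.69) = 25.39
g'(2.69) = 29.66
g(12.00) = 3141.00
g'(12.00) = 813.00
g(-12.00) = -3699.00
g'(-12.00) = 909.00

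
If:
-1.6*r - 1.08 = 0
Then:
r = -0.68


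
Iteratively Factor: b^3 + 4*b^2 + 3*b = (b + 3)*(b^2 + b) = b*(b + 3)*(b + 1)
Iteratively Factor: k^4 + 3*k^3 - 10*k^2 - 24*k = (k)*(k^3 + 3*k^2 - 10*k - 24) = k*(k + 4)*(k^2 - k - 6) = k*(k - 3)*(k + 4)*(k + 2)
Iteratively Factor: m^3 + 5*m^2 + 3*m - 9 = (m - 1)*(m^2 + 6*m + 9) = (m - 1)*(m + 3)*(m + 3)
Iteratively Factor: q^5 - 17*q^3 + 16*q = (q - 1)*(q^4 + q^3 - 16*q^2 - 16*q) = (q - 4)*(q - 1)*(q^3 + 5*q^2 + 4*q) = (q - 4)*(q - 1)*(q + 1)*(q^2 + 4*q) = q*(q - 4)*(q - 1)*(q + 1)*(q + 4)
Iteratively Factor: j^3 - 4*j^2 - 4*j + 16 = (j - 4)*(j^2 - 4) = (j - 4)*(j + 2)*(j - 2)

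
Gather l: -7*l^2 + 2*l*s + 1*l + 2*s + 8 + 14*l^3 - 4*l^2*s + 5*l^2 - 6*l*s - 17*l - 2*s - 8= 14*l^3 + l^2*(-4*s - 2) + l*(-4*s - 16)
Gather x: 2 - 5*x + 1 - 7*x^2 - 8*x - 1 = -7*x^2 - 13*x + 2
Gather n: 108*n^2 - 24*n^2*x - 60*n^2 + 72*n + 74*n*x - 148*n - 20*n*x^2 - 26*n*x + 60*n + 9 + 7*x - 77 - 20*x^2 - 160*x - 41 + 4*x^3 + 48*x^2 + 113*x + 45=n^2*(48 - 24*x) + n*(-20*x^2 + 48*x - 16) + 4*x^3 + 28*x^2 - 40*x - 64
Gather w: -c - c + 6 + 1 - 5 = 2 - 2*c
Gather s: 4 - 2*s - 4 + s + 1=1 - s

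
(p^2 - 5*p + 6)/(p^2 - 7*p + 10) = (p - 3)/(p - 5)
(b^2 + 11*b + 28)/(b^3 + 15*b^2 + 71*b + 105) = (b + 4)/(b^2 + 8*b + 15)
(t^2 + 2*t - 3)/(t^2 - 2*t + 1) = (t + 3)/(t - 1)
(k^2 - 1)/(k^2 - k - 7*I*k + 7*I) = (k + 1)/(k - 7*I)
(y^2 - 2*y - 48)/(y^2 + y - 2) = (y^2 - 2*y - 48)/(y^2 + y - 2)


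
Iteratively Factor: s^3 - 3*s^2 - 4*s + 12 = (s - 2)*(s^2 - s - 6) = (s - 3)*(s - 2)*(s + 2)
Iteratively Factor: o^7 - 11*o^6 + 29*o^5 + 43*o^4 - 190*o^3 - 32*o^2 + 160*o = (o - 5)*(o^6 - 6*o^5 - o^4 + 38*o^3 - 32*o) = (o - 5)*(o - 4)*(o^5 - 2*o^4 - 9*o^3 + 2*o^2 + 8*o) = o*(o - 5)*(o - 4)*(o^4 - 2*o^3 - 9*o^2 + 2*o + 8) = o*(o - 5)*(o - 4)^2*(o^3 + 2*o^2 - o - 2) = o*(o - 5)*(o - 4)^2*(o + 1)*(o^2 + o - 2) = o*(o - 5)*(o - 4)^2*(o - 1)*(o + 1)*(o + 2)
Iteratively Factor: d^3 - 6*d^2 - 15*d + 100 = (d - 5)*(d^2 - d - 20) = (d - 5)*(d + 4)*(d - 5)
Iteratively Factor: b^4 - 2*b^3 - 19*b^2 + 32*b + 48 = (b + 1)*(b^3 - 3*b^2 - 16*b + 48) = (b + 1)*(b + 4)*(b^2 - 7*b + 12) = (b - 4)*(b + 1)*(b + 4)*(b - 3)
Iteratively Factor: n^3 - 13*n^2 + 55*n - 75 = (n - 5)*(n^2 - 8*n + 15) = (n - 5)*(n - 3)*(n - 5)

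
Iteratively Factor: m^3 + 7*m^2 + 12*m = (m + 4)*(m^2 + 3*m) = m*(m + 4)*(m + 3)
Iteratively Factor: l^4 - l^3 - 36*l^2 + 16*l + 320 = (l - 5)*(l^3 + 4*l^2 - 16*l - 64) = (l - 5)*(l + 4)*(l^2 - 16) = (l - 5)*(l - 4)*(l + 4)*(l + 4)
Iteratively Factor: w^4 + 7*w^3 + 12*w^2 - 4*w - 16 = (w + 4)*(w^3 + 3*w^2 - 4) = (w + 2)*(w + 4)*(w^2 + w - 2) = (w - 1)*(w + 2)*(w + 4)*(w + 2)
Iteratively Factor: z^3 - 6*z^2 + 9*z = (z)*(z^2 - 6*z + 9) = z*(z - 3)*(z - 3)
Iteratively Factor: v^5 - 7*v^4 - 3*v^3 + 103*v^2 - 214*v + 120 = (v - 3)*(v^4 - 4*v^3 - 15*v^2 + 58*v - 40) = (v - 3)*(v - 1)*(v^3 - 3*v^2 - 18*v + 40) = (v - 3)*(v - 2)*(v - 1)*(v^2 - v - 20) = (v - 3)*(v - 2)*(v - 1)*(v + 4)*(v - 5)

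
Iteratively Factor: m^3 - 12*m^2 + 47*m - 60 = (m - 4)*(m^2 - 8*m + 15) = (m - 5)*(m - 4)*(m - 3)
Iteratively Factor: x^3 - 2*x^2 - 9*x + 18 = (x - 2)*(x^2 - 9) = (x - 2)*(x + 3)*(x - 3)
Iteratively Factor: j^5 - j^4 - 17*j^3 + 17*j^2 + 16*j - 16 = (j - 1)*(j^4 - 17*j^2 + 16) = (j - 1)*(j + 4)*(j^3 - 4*j^2 - j + 4) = (j - 1)*(j + 1)*(j + 4)*(j^2 - 5*j + 4) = (j - 4)*(j - 1)*(j + 1)*(j + 4)*(j - 1)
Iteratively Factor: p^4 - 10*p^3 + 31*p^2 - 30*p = (p - 2)*(p^3 - 8*p^2 + 15*p) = p*(p - 2)*(p^2 - 8*p + 15) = p*(p - 3)*(p - 2)*(p - 5)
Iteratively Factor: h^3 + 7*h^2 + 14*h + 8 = (h + 4)*(h^2 + 3*h + 2) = (h + 2)*(h + 4)*(h + 1)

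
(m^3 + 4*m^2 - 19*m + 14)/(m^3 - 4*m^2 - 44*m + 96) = (m^2 + 6*m - 7)/(m^2 - 2*m - 48)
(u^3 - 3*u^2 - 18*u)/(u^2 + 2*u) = (u^2 - 3*u - 18)/(u + 2)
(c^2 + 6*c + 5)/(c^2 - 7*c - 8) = (c + 5)/(c - 8)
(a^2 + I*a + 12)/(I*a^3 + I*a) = (-I*a^2 + a - 12*I)/(a^3 + a)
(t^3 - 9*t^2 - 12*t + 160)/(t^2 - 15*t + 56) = (t^2 - t - 20)/(t - 7)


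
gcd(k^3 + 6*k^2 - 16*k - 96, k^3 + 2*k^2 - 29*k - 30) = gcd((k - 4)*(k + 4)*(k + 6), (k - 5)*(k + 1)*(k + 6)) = k + 6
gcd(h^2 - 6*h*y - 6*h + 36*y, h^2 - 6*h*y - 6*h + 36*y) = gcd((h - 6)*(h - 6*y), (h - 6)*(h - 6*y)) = -h^2 + 6*h*y + 6*h - 36*y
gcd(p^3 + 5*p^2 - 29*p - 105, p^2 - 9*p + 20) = p - 5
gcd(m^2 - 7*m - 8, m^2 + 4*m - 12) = 1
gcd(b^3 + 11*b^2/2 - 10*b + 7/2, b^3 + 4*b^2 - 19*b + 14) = b^2 + 6*b - 7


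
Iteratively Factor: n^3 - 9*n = (n - 3)*(n^2 + 3*n) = n*(n - 3)*(n + 3)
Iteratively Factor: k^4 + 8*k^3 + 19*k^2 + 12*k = (k + 4)*(k^3 + 4*k^2 + 3*k) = (k + 1)*(k + 4)*(k^2 + 3*k) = (k + 1)*(k + 3)*(k + 4)*(k)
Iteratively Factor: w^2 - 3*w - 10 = (w - 5)*(w + 2)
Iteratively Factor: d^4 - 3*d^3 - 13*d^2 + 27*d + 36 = (d + 1)*(d^3 - 4*d^2 - 9*d + 36) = (d - 4)*(d + 1)*(d^2 - 9) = (d - 4)*(d - 3)*(d + 1)*(d + 3)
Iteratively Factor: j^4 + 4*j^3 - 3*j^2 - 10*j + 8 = (j + 2)*(j^3 + 2*j^2 - 7*j + 4) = (j - 1)*(j + 2)*(j^2 + 3*j - 4) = (j - 1)*(j + 2)*(j + 4)*(j - 1)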